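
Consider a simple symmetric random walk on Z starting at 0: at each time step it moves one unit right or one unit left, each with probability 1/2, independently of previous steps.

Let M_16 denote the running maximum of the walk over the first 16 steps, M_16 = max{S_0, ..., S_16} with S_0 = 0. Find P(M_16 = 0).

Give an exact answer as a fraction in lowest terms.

Let M_16 = max(S_0,...,S_16). Use the reflection principle: for j ≥ 1, #{paths with M_16 ≥ j} = #{S_16 ≥ j} + #{S_16 ≥ j+1}.
P(M_16 ≥ 0) = 1 since S_0 = 0, so #{M_16 ≥ 0} = 65536.
#{M_16 ≥ 1} = #{S_16 ≥ 1} + #{S_16 ≥ 2} = 26333 + 26333 = 52666.
#{M_16 = 0} = 65536 - 52666 = 12870.
P(M_16 = 0) = 12870/65536 = 6435/32768

Answer: 6435/32768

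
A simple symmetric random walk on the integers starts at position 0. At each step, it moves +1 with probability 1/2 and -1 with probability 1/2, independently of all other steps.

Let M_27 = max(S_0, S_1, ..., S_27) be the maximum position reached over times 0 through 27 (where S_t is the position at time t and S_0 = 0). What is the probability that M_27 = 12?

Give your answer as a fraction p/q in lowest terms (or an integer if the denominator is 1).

Answer: 444015/67108864

Derivation:
Let M_27 = max(S_0,...,S_27). Use the reflection principle: for j ≥ 1, #{paths with M_27 ≥ j} = #{S_27 ≥ j} + #{S_27 ≥ j+1}.
By reflection, #{M_27 ≥ 12} = #{S_27 ≥ 12} + #{S_27 ≥ 13} = 1285624 + 1285624 = 2571248.
#{M_27 ≥ 13} = #{S_27 ≥ 13} + #{S_27 ≥ 14} = 1285624 + 397594 = 1683218.
#{M_27 = 12} = 2571248 - 1683218 = 888030.
P(M_27 = 12) = 888030/134217728 = 444015/67108864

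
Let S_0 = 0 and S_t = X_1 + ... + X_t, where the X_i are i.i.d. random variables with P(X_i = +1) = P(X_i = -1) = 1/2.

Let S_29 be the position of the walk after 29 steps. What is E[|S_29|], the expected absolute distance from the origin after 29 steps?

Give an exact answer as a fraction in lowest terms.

Answer: 145422675/33554432

Derivation:
S_29 takes values m ≡ 1 (mod 2) with |m| ≤ 29; P(S_29=m) = C(29,(29+m)/2)/2^29.
Total paths: 2^29 = 536870912
Distribution: P(S=-29)=1/536870912, P(S=-27)=29/536870912, P(S=-25)=406/536870912, P(S=-23)=3654/536870912, P(S=-21)=23751/536870912, P(S=-19)=118755/536870912, P(S=-17)=475020/536870912, P(S=-15)=1560780/536870912, P(S=-13)=4292145/536870912, P(S=-11)=10015005/536870912, P(S=-9)=20030010/536870912, P(S=-7)=34597290/536870912, P(S=-5)=51895935/536870912, P(S=-3)=67863915/536870912, P(S=-1)=77558760/536870912, P(S=1)=77558760/536870912, P(S=3)=67863915/536870912, P(S=5)=51895935/536870912, P(S=7)=34597290/536870912, P(S=9)=20030010/536870912, P(S=11)=10015005/536870912, P(S=13)=4292145/536870912, P(S=15)=1560780/536870912, P(S=17)=475020/536870912, P(S=19)=118755/536870912, P(S=21)=23751/536870912, P(S=23)=3654/536870912, P(S=25)=406/536870912, P(S=27)=29/536870912, P(S=29)=1/536870912
E[|S_29|] = Σ_m |m|·P(S_29=m) = 2326762800/536870912 = 145422675/33554432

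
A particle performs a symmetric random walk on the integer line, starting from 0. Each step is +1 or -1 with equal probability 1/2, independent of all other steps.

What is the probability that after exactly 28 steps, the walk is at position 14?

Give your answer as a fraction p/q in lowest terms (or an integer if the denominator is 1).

Answer: 148005/33554432

Derivation:
To reach position 14 after 28 steps: need 21 steps of +1 and 7 of -1.
Favorable paths: C(28,21) = 1184040
Total paths: 2^28 = 268435456
P = 1184040/268435456 = 148005/33554432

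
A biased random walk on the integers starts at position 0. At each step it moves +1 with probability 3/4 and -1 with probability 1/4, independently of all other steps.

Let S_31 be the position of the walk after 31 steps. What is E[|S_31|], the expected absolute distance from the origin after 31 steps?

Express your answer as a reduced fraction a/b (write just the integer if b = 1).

Answer: 1117219473235224019/72057594037927936

Derivation:
S_31 takes values m ≡ 1 (mod 2) with |m| ≤ 31; P(S_31=m) = C(31,(31+m)/2) · (3/4)^((31+m)/2) · (1/4)^((31-m)/2).
Distribution: P(S=-31)=1/4611686018427387904, P(S=-29)=93/4611686018427387904, P(S=-27)=4185/4611686018427387904, P(S=-25)=121365/4611686018427387904, P(S=-23)=2548665/4611686018427387904, P(S=-21)=41288373/4611686018427387904, P(S=-19)=536748849/4611686018427387904, P(S=-17)=5750880525/4611686018427387904, P(S=-15)=51757924725/4611686018427387904, P(S=-13)=396810756225/4611686018427387904, P(S=-11)=2618950991085/4611686018427387904, P(S=-9)=14999446585305/4611686018427387904, P(S=-7)=74997232926525/4611686018427387904, P(S=-5)=328834021293225/4611686018427387904, P(S=-3)=1268359796416725/4611686018427387904, P(S=-1)=4312423307816865/4611686018427387904, P(S=1)=12937269923450595/4611686018427387904, P(S=3)=34245714503251575/4611686018427387904, P(S=5)=79906667174253675/4611686018427387904, P(S=7)=164018948410310175/4611686018427387904, P(S=9)=295234107138558315/4611686018427387904, P(S=11)=463939311217734495/4611686018427387904, P(S=13)=632644515296910675/4611686018427387904, P(S=15)=742669648392025575/4611686018427387904, P(S=17)=742669648392025575/4611686018427387904, P(S=19)=623842504649301483/4611686018427387904, P(S=21)=431890964757208719/4611686018427387904, P(S=23)=239939424865115955/4611686018427387904, P(S=25)=102831182085049695/4611686018427387904, P(S=27)=31913125474670595/4611686018427387904, P(S=29)=6382625094934119/4611686018427387904, P(S=31)=617673396283947/4611686018427387904
E[|S_31|] = Σ_m |m|·P(S_31=m) = 1117219473235224019/72057594037927936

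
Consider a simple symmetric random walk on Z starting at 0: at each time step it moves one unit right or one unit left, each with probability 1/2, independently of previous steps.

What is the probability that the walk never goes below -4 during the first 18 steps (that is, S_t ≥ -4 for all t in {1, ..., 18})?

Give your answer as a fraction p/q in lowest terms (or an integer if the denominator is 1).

Answer: 24973/32768

Derivation:
Let f(t,s) = #length-t paths at position s with S_1..S_t all ≥ -4.
f(t,s) = f(t-1,s-1) + f(t-1,s+1) for s ≥ -4; f(t,s) = 0 for s < -4.
t=0: f(0,0)=1
t=1: f(1,-1)=1 f(1,1)=1
t=2: f(2,-2)=1 f(2,0)=2 f(2,2)=1
t=3: f(3,-3)=1 f(3,-1)=3 f(3,1)=3 f(3,3)=1
t=4: f(4,-4)=1 f(4,-2)=4 f(4,0)=6 f(4,2)=4 f(4,4)=1
t=5: f(5,-3)=5 f(5,-1)=10 f(5,1)=10 f(5,3)=5 f(5,5)=1
t=6: f(6,-4)=5 f(6,-2)=15 f(6,0)=20 f(6,2)=15 f(6,4)=6 f(6,6)=1
t=7: f(7,-3)=20 f(7,-1)=35 f(7,1)=35 f(7,3)=21 f(7,5)=7 f(7,7)=1
t=8: f(8,-4)=20 f(8,-2)=55 f(8,0)=70 f(8,2)=56 f(8,4)=28 f(8,6)=8 f(8,8)=1
t=9: f(9,-3)=75 f(9,-1)=125 f(9,1)=126 f(9,3)=84 f(9,5)=36 f(9,7)=9 f(9,9)=1
t=10: f(10,-4)=75 f(10,-2)=200 f(10,0)=251 f(10,2)=210 f(10,4)=120 f(10,6)=45 f(10,8)=10 f(10,10)=1
t=11: f(11,-3)=275 f(11,-1)=451 f(11,1)=461 f(11,3)=330 f(11,5)=165 f(11,7)=55 f(11,9)=11 f(11,11)=1
t=12: f(12,-4)=275 f(12,-2)=726 f(12,0)=912 f(12,2)=791 f(12,4)=495 f(12,6)=220 f(12,8)=66 f(12,10)=12 f(12,12)=1
t=13: f(13,-3)=1001 f(13,-1)=1638 f(13,1)=1703 f(13,3)=1286 f(13,5)=715 f(13,7)=286 f(13,9)=78 f(13,11)=13 f(13,13)=1
t=14: f(14,-4)=1001 f(14,-2)=2639 f(14,0)=3341 f(14,2)=2989 f(14,4)=2001 f(14,6)=1001 f(14,8)=364 f(14,10)=91 f(14,12)=14 f(14,14)=1
t=15: f(15,-3)=3640 f(15,-1)=5980 f(15,1)=6330 f(15,3)=4990 f(15,5)=3002 f(15,7)=1365 f(15,9)=455 f(15,11)=105 f(15,13)=15 f(15,15)=1
t=16: f(16,-4)=3640 f(16,-2)=9620 f(16,0)=12310 f(16,2)=11320 f(16,4)=7992 f(16,6)=4367 f(16,8)=1820 f(16,10)=560 f(16,12)=120 f(16,14)=16 f(16,16)=1
t=17: f(17,-3)=13260 f(17,-1)=21930 f(17,1)=23630 f(17,3)=19312 f(17,5)=12359 f(17,7)=6187 f(17,9)=2380 f(17,11)=680 f(17,13)=136 f(17,15)=17 f(17,17)=1
t=18: f(18,-4)=13260 f(18,-2)=35190 f(18,0)=45560 f(18,2)=42942 f(18,4)=31671 f(18,6)=18546 f(18,8)=8567 f(18,10)=3060 f(18,12)=816 f(18,14)=153 f(18,16)=18 f(18,18)=1
Σ_s f(18,s) = 199784
P = 199784/262144 = 24973/32768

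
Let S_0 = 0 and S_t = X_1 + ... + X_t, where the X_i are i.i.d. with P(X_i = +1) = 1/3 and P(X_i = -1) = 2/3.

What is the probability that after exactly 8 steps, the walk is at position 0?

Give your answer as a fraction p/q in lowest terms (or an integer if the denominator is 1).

To be at 0 after 8 steps: need exactly 4 steps of +1 and 4 of -1.
Number of such sequences: C(8,4) = 70
Each has probability (1/3)^4 · (2/3)^4 = 16/6561
P = 70 · 16/6561 = 1120/6561

Answer: 1120/6561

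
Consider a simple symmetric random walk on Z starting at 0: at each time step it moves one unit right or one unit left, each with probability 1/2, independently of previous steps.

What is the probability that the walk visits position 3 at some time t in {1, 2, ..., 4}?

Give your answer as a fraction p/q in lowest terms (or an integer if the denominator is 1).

Count via complement. Let g(t,s) = #length-t paths at position s with S_1..S_t all ≠ 3.
g(t,s) = g(t-1,s-1) + g(t-1,s+1) for s ≠ 3; g(t,3) = 0.
t=0: g(0,0)=1
t=1: g(1,-1)=1 g(1,1)=1
t=2: g(2,-2)=1 g(2,0)=2 g(2,2)=1
t=3: g(3,-3)=1 g(3,-1)=3 g(3,1)=3
t=4: g(4,-4)=1 g(4,-2)=4 g(4,0)=6 g(4,2)=3
Paths never hitting 3: Σ_s g(4,s) = 14
Paths hitting 3: 2^4 - 14 = 2
P = 2/16 = 1/8

Answer: 1/8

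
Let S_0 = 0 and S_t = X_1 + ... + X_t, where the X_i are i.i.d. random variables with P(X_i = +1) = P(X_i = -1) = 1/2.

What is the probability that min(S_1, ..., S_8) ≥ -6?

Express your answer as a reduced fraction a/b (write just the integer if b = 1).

Let f(t,s) = #length-t paths at position s with S_1..S_t all ≥ -6.
f(t,s) = f(t-1,s-1) + f(t-1,s+1) for s ≥ -6; f(t,s) = 0 for s < -6.
t=0: f(0,0)=1
t=1: f(1,-1)=1 f(1,1)=1
t=2: f(2,-2)=1 f(2,0)=2 f(2,2)=1
t=3: f(3,-3)=1 f(3,-1)=3 f(3,1)=3 f(3,3)=1
t=4: f(4,-4)=1 f(4,-2)=4 f(4,0)=6 f(4,2)=4 f(4,4)=1
t=5: f(5,-5)=1 f(5,-3)=5 f(5,-1)=10 f(5,1)=10 f(5,3)=5 f(5,5)=1
t=6: f(6,-6)=1 f(6,-4)=6 f(6,-2)=15 f(6,0)=20 f(6,2)=15 f(6,4)=6 f(6,6)=1
t=7: f(7,-5)=7 f(7,-3)=21 f(7,-1)=35 f(7,1)=35 f(7,3)=21 f(7,5)=7 f(7,7)=1
t=8: f(8,-6)=7 f(8,-4)=28 f(8,-2)=56 f(8,0)=70 f(8,2)=56 f(8,4)=28 f(8,6)=8 f(8,8)=1
Σ_s f(8,s) = 254
P = 254/256 = 127/128

Answer: 127/128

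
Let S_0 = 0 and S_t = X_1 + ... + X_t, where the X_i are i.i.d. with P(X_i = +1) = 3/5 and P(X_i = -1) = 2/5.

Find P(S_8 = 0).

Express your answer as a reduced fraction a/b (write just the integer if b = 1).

Answer: 18144/78125

Derivation:
To reach position 0 after 8 steps: need 4 steps of +1 and 4 steps of -1.
Number of such sequences: C(8,4) = 70
Each has probability (3/5)^4 · (2/5)^4 = 1296/390625
P = 70 · 1296/390625 = 18144/78125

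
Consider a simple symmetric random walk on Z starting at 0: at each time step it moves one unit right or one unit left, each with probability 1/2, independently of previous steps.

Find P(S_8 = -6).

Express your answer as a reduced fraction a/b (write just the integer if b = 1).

Answer: 1/32

Derivation:
To reach position -6 after 8 steps: need 1 step of +1 and 7 of -1.
Favorable paths: C(8,1) = 8
Total paths: 2^8 = 256
P = 8/256 = 1/32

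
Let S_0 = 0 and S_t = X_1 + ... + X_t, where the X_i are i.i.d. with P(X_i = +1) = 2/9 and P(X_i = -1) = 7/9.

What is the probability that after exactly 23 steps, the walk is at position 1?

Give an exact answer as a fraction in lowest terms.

To reach position 1 after 23 steps: need 12 steps of +1 and 11 steps of -1.
Number of such sequences: C(23,12) = 1352078
Each has probability (2/9)^12 · (7/9)^11 = 8099130339328/8862938119652501095929
P = 1352078 · 8099130339328/8862938119652501095929 = 10950655950937923584/8862938119652501095929

Answer: 10950655950937923584/8862938119652501095929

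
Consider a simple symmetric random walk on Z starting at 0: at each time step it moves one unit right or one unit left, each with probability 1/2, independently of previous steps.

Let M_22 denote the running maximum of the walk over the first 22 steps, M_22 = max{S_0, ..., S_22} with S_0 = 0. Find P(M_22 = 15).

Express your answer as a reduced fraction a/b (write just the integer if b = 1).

Let M_22 = max(S_0,...,S_22). Use the reflection principle: for j ≥ 1, #{paths with M_22 ≥ j} = #{S_22 ≥ j} + #{S_22 ≥ j+1}.
By reflection, #{M_22 ≥ 15} = #{S_22 ≥ 15} + #{S_22 ≥ 16} = 1794 + 1794 = 3588.
#{M_22 ≥ 16} = #{S_22 ≥ 16} + #{S_22 ≥ 17} = 1794 + 254 = 2048.
#{M_22 = 15} = 3588 - 2048 = 1540.
P(M_22 = 15) = 1540/4194304 = 385/1048576

Answer: 385/1048576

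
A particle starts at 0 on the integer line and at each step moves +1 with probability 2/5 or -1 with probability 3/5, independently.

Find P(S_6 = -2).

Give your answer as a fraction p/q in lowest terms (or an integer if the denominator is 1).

Answer: 972/3125

Derivation:
To reach position -2 after 6 steps: need 2 steps of +1 and 4 steps of -1.
Number of such sequences: C(6,2) = 15
Each has probability (2/5)^2 · (3/5)^4 = 324/15625
P = 15 · 324/15625 = 972/3125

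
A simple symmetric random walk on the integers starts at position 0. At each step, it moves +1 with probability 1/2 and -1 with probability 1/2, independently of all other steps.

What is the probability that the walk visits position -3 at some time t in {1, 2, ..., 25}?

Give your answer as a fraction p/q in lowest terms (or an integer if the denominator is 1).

Answer: 1168527/2097152

Derivation:
Count via complement. Let g(t,s) = #length-t paths at position s with S_1..S_t all ≠ -3.
g(t,s) = g(t-1,s-1) + g(t-1,s+1) for s ≠ -3; g(t,-3) = 0.
t=0: g(0,0)=1
t=1: g(1,-1)=1 g(1,1)=1
t=2: g(2,-2)=1 g(2,0)=2 g(2,2)=1
t=3: g(3,-1)=3 g(3,1)=3 g(3,3)=1
t=4: g(4,-2)=3 g(4,0)=6 g(4,2)=4 g(4,4)=1
t=5: g(5,-1)=9 g(5,1)=10 g(5,3)=5 g(5,5)=1
t=6: g(6,-2)=9 g(6,0)=19 g(6,2)=15 g(6,4)=6 g(6,6)=1
t=7: g(7,-1)=28 g(7,1)=34 g(7,3)=21 g(7,5)=7 g(7,7)=1
t=8: g(8,-2)=28 g(8,0)=62 g(8,2)=55 g(8,4)=28 g(8,6)=8 g(8,8)=1
t=9: g(9,-1)=90 g(9,1)=117 g(9,3)=83 g(9,5)=36 g(9,7)=9 g(9,9)=1
t=10: g(10,-2)=90 g(10,0)=207 g(10,2)=200 g(10,4)=119 g(10,6)=45 g(10,8)=10 g(10,10)=1
t=11: g(11,-1)=297 g(11,1)=407 g(11,3)=319 g(11,5)=164 g(11,7)=55 g(11,9)=11 g(11,11)=1
t=12: g(12,-2)=297 g(12,0)=704 g(12,2)=726 g(12,4)=483 g(12,6)=219 g(12,8)=66 g(12,10)=12 g(12,12)=1
t=13: g(13,-1)=1001 g(13,1)=1430 g(13,3)=1209 g(13,5)=702 g(13,7)=285 g(13,9)=78 g(13,11)=13 g(13,13)=1
t=14: g(14,-2)=1001 g(14,0)=2431 g(14,2)=2639 g(14,4)=1911 g(14,6)=987 g(14,8)=363 g(14,10)=91 g(14,12)=14 g(14,14)=1
t=15: g(15,-1)=3432 g(15,1)=5070 g(15,3)=4550 g(15,5)=2898 g(15,7)=1350 g(15,9)=454 g(15,11)=105 g(15,13)=15 g(15,15)=1
t=16: g(16,-2)=3432 g(16,0)=8502 g(16,2)=9620 g(16,4)=7448 g(16,6)=4248 g(16,8)=1804 g(16,10)=559 g(16,12)=120 g(16,14)=16 g(16,16)=1
t=17: g(17,-1)=11934 g(17,1)=18122 g(17,3)=17068 g(17,5)=11696 g(17,7)=6052 g(17,9)=2363 g(17,11)=679 g(17,13)=136 g(17,15)=17 g(17,17)=1
t=18: g(18,-2)=11934 g(18,0)=30056 g(18,2)=35190 g(18,4)=28764 g(18,6)=17748 g(18,8)=8415 g(18,10)=3042 g(18,12)=815 g(18,14)=153 g(18,16)=18 g(18,18)=1
t=19: g(19,-1)=41990 g(19,1)=65246 g(19,3)=63954 g(19,5)=46512 g(19,7)=26163 g(19,9)=11457 g(19,11)=3857 g(19,13)=968 g(19,15)=171 g(19,17)=19 g(19,19)=1
t=20: g(20,-2)=41990 g(20,0)=107236 g(20,2)=129200 g(20,4)=110466 g(20,6)=72675 g(20,8)=37620 g(20,10)=15314 g(20,12)=4825 g(20,14)=1139 g(20,16)=190 g(20,18)=20 g(20,20)=1
t=21: g(21,-1)=149226 g(21,1)=236436 g(21,3)=239666 g(21,5)=183141 g(21,7)=110295 g(21,9)=52934 g(21,11)=20139 g(21,13)=5964 g(21,15)=1329 g(21,17)=210 g(21,19)=21 g(21,21)=1
t=22: g(22,-2)=149226 g(22,0)=385662 g(22,2)=476102 g(22,4)=422807 g(22,6)=293436 g(22,8)=163229 g(22,10)=73073 g(22,12)=26103 g(22,14)=7293 g(22,16)=1539 g(22,18)=231 g(22,20)=22 g(22,22)=1
t=23: g(23,-1)=534888 g(23,1)=861764 g(23,3)=898909 g(23,5)=716243 g(23,7)=456665 g(23,9)=236302 g(23,11)=99176 g(23,13)=33396 g(23,15)=8832 g(23,17)=1770 g(23,19)=253 g(23,21)=23 g(23,23)=1
t=24: g(24,-2)=534888 g(24,0)=1396652 g(24,2)=1760673 g(24,4)=1615152 g(24,6)=1172908 g(24,8)=692967 g(24,10)=335478 g(24,12)=132572 g(24,14)=42228 g(24,16)=10602 g(24,18)=2023 g(24,20)=276 g(24,22)=24 g(24,24)=1
t=25: g(25,-1)=1931540 g(25,1)=3157325 g(25,3)=3375825 g(25,5)=2788060 g(25,7)=1865875 g(25,9)=1028445 g(25,11)=468050 g(25,13)=174800 g(25,15)=52830 g(25,17)=12625 g(25,19)=2299 g(25,21)=300 g(25,23)=25 g(25,25)=1
Paths never hitting -3: Σ_s g(25,s) = 14858000
Paths hitting -3: 2^25 - 14858000 = 18696432
P = 18696432/33554432 = 1168527/2097152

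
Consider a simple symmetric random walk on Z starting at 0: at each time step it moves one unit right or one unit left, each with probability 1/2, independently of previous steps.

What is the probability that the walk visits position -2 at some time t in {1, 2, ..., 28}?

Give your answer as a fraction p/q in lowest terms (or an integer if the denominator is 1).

Count via complement. Let g(t,s) = #length-t paths at position s with S_1..S_t all ≠ -2.
g(t,s) = g(t-1,s-1) + g(t-1,s+1) for s ≠ -2; g(t,-2) = 0.
t=0: g(0,0)=1
t=1: g(1,-1)=1 g(1,1)=1
t=2: g(2,0)=2 g(2,2)=1
t=3: g(3,-1)=2 g(3,1)=3 g(3,3)=1
t=4: g(4,0)=5 g(4,2)=4 g(4,4)=1
t=5: g(5,-1)=5 g(5,1)=9 g(5,3)=5 g(5,5)=1
t=6: g(6,0)=14 g(6,2)=14 g(6,4)=6 g(6,6)=1
t=7: g(7,-1)=14 g(7,1)=28 g(7,3)=20 g(7,5)=7 g(7,7)=1
t=8: g(8,0)=42 g(8,2)=48 g(8,4)=27 g(8,6)=8 g(8,8)=1
t=9: g(9,-1)=42 g(9,1)=90 g(9,3)=75 g(9,5)=35 g(9,7)=9 g(9,9)=1
t=10: g(10,0)=132 g(10,2)=165 g(10,4)=110 g(10,6)=44 g(10,8)=10 g(10,10)=1
t=11: g(11,-1)=132 g(11,1)=297 g(11,3)=275 g(11,5)=154 g(11,7)=54 g(11,9)=11 g(11,11)=1
t=12: g(12,0)=429 g(12,2)=572 g(12,4)=429 g(12,6)=208 g(12,8)=65 g(12,10)=12 g(12,12)=1
t=13: g(13,-1)=429 g(13,1)=1001 g(13,3)=1001 g(13,5)=637 g(13,7)=273 g(13,9)=77 g(13,11)=13 g(13,13)=1
t=14: g(14,0)=1430 g(14,2)=2002 g(14,4)=1638 g(14,6)=910 g(14,8)=350 g(14,10)=90 g(14,12)=14 g(14,14)=1
t=15: g(15,-1)=1430 g(15,1)=3432 g(15,3)=3640 g(15,5)=2548 g(15,7)=1260 g(15,9)=440 g(15,11)=104 g(15,13)=15 g(15,15)=1
t=16: g(16,0)=4862 g(16,2)=7072 g(16,4)=6188 g(16,6)=3808 g(16,8)=1700 g(16,10)=544 g(16,12)=119 g(16,14)=16 g(16,16)=1
t=17: g(17,-1)=4862 g(17,1)=11934 g(17,3)=13260 g(17,5)=9996 g(17,7)=5508 g(17,9)=2244 g(17,11)=663 g(17,13)=135 g(17,15)=17 g(17,17)=1
t=18: g(18,0)=16796 g(18,2)=25194 g(18,4)=23256 g(18,6)=15504 g(18,8)=7752 g(18,10)=2907 g(18,12)=798 g(18,14)=152 g(18,16)=18 g(18,18)=1
t=19: g(19,-1)=16796 g(19,1)=41990 g(19,3)=48450 g(19,5)=38760 g(19,7)=23256 g(19,9)=10659 g(19,11)=3705 g(19,13)=950 g(19,15)=170 g(19,17)=19 g(19,19)=1
t=20: g(20,0)=58786 g(20,2)=90440 g(20,4)=87210 g(20,6)=62016 g(20,8)=33915 g(20,10)=14364 g(20,12)=4655 g(20,14)=1120 g(20,16)=189 g(20,18)=20 g(20,20)=1
t=21: g(21,-1)=58786 g(21,1)=149226 g(21,3)=177650 g(21,5)=149226 g(21,7)=95931 g(21,9)=48279 g(21,11)=19019 g(21,13)=5775 g(21,15)=1309 g(21,17)=209 g(21,19)=21 g(21,21)=1
t=22: g(22,0)=208012 g(22,2)=326876 g(22,4)=326876 g(22,6)=245157 g(22,8)=144210 g(22,10)=67298 g(22,12)=24794 g(22,14)=7084 g(22,16)=1518 g(22,18)=230 g(22,20)=22 g(22,22)=1
t=23: g(23,-1)=208012 g(23,1)=534888 g(23,3)=653752 g(23,5)=572033 g(23,7)=389367 g(23,9)=211508 g(23,11)=92092 g(23,13)=31878 g(23,15)=8602 g(23,17)=1748 g(23,19)=252 g(23,21)=23 g(23,23)=1
t=24: g(24,0)=742900 g(24,2)=1188640 g(24,4)=1225785 g(24,6)=961400 g(24,8)=600875 g(24,10)=303600 g(24,12)=123970 g(24,14)=40480 g(24,16)=10350 g(24,18)=2000 g(24,20)=275 g(24,22)=24 g(24,24)=1
t=25: g(25,-1)=742900 g(25,1)=1931540 g(25,3)=2414425 g(25,5)=2187185 g(25,7)=1562275 g(25,9)=904475 g(25,11)=427570 g(25,13)=164450 g(25,15)=50830 g(25,17)=12350 g(25,19)=2275 g(25,21)=299 g(25,23)=25 g(25,25)=1
t=26: g(26,0)=2674440 g(26,2)=4345965 g(26,4)=4601610 g(26,6)=3749460 g(26,8)=2466750 g(26,10)=1332045 g(26,12)=592020 g(26,14)=215280 g(26,16)=63180 g(26,18)=14625 g(26,20)=2574 g(26,22)=324 g(26,24)=26 g(26,26)=1
t=27: g(27,-1)=2674440 g(27,1)=7020405 g(27,3)=8947575 g(27,5)=8351070 g(27,7)=6216210 g(27,9)=3798795 g(27,11)=1924065 g(27,13)=807300 g(27,15)=278460 g(27,17)=77805 g(27,19)=17199 g(27,21)=2898 g(27,23)=350 g(27,25)=27 g(27,27)=1
t=28: g(28,0)=9694845 g(28,2)=15967980 g(28,4)=17298645 g(28,6)=14567280 g(28,8)=10015005 g(28,10)=5722860 g(28,12)=2731365 g(28,14)=1085760 g(28,16)=356265 g(28,18)=95004 g(28,20)=20097 g(28,22)=3248 g(28,24)=377 g(28,26)=28 g(28,28)=1
Paths never hitting -2: Σ_s g(28,s) = 77558760
Paths hitting -2: 2^28 - 77558760 = 190876696
P = 190876696/268435456 = 23859587/33554432

Answer: 23859587/33554432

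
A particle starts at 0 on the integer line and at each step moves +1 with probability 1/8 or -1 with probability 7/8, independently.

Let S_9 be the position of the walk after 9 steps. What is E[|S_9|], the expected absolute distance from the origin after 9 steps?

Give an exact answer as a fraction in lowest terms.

S_9 takes values m ≡ 1 (mod 2) with |m| ≤ 9; P(S_9=m) = C(9,(9+m)/2) · (1/8)^((9+m)/2) · (7/8)^((9-m)/2).
Distribution: P(S=-9)=40353607/134217728, P(S=-7)=51883209/134217728, P(S=-5)=7411887/33554432, P(S=-3)=2470629/33554432, P(S=-1)=1058841/67108864, P(S=1)=151263/67108864, P(S=3)=7203/33554432, P(S=5)=441/33554432, P(S=7)=63/134217728, P(S=9)=1/134217728
E[|S_9|] = Σ_m |m|·P(S_9=m) = 56672883/8388608

Answer: 56672883/8388608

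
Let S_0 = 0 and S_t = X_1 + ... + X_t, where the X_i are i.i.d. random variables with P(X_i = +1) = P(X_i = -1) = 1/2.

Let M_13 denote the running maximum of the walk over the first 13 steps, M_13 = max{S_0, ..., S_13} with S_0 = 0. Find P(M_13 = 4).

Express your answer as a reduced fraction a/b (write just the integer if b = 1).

Let M_13 = max(S_0,...,S_13). Use the reflection principle: for j ≥ 1, #{paths with M_13 ≥ j} = #{S_13 ≥ j} + #{S_13 ≥ j+1}.
By reflection, #{M_13 ≥ 4} = #{S_13 ≥ 4} + #{S_13 ≥ 5} = 1093 + 1093 = 2186.
#{M_13 ≥ 5} = #{S_13 ≥ 5} + #{S_13 ≥ 6} = 1093 + 378 = 1471.
#{M_13 = 4} = 2186 - 1471 = 715.
P(M_13 = 4) = 715/8192 = 715/8192

Answer: 715/8192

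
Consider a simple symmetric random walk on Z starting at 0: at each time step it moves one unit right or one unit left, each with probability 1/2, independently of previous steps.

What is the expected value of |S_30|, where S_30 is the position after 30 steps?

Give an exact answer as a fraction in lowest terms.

Answer: 145422675/33554432

Derivation:
S_30 takes values m ≡ 0 (mod 2) with |m| ≤ 30; P(S_30=m) = C(30,(30+m)/2)/2^30.
Total paths: 2^30 = 1073741824
Distribution: P(S=-30)=1/1073741824, P(S=-28)=30/1073741824, P(S=-26)=435/1073741824, P(S=-24)=4060/1073741824, P(S=-22)=27405/1073741824, P(S=-20)=142506/1073741824, P(S=-18)=593775/1073741824, P(S=-16)=2035800/1073741824, P(S=-14)=5852925/1073741824, P(S=-12)=14307150/1073741824, P(S=-10)=30045015/1073741824, P(S=-8)=54627300/1073741824, P(S=-6)=86493225/1073741824, P(S=-4)=119759850/1073741824, P(S=-2)=145422675/1073741824, P(S=0)=155117520/1073741824, P(S=2)=145422675/1073741824, P(S=4)=119759850/1073741824, P(S=6)=86493225/1073741824, P(S=8)=54627300/1073741824, P(S=10)=30045015/1073741824, P(S=12)=14307150/1073741824, P(S=14)=5852925/1073741824, P(S=16)=2035800/1073741824, P(S=18)=593775/1073741824, P(S=20)=142506/1073741824, P(S=22)=27405/1073741824, P(S=24)=4060/1073741824, P(S=26)=435/1073741824, P(S=28)=30/1073741824, P(S=30)=1/1073741824
E[|S_30|] = Σ_m |m|·P(S_30=m) = 4653525600/1073741824 = 145422675/33554432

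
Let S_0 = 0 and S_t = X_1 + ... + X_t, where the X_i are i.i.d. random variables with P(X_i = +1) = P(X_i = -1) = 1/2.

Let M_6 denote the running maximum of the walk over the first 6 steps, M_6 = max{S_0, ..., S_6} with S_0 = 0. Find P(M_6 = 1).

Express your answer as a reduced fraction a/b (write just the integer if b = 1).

Let M_6 = max(S_0,...,S_6). Use the reflection principle: for j ≥ 1, #{paths with M_6 ≥ j} = #{S_6 ≥ j} + #{S_6 ≥ j+1}.
By reflection, #{M_6 ≥ 1} = #{S_6 ≥ 1} + #{S_6 ≥ 2} = 22 + 22 = 44.
#{M_6 ≥ 2} = #{S_6 ≥ 2} + #{S_6 ≥ 3} = 22 + 7 = 29.
#{M_6 = 1} = 44 - 29 = 15.
P(M_6 = 1) = 15/64 = 15/64

Answer: 15/64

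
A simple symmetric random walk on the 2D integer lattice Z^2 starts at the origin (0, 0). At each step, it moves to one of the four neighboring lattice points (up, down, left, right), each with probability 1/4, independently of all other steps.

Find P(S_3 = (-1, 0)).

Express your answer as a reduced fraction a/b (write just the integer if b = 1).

Let h be the number of horizontal steps (so 3-h are vertical). To end at (-1,0) need (h-1)/2 right-steps and ((3-h)+0)/2 up-steps.
Sum over h with 1 ≤ h ≤ 3, h ≡ 1 (mod 2), 3-h ≡ 0 (mod 2):
h=1: C(3,1)·C(1,0)·C(2,1) = 3·1·2 = 6
h=3: C(3,3)·C(3,1)·C(0,0) = 1·3·1 = 3
Total favorable: 9
Total paths: 4^3 = 64
P = 9/64 = 9/64

Answer: 9/64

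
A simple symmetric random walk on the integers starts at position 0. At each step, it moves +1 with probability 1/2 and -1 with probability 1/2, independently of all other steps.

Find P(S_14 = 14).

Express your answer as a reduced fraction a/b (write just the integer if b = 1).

To reach position 14 after 14 steps: need 14 steps of +1 and 0 of -1.
Favorable paths: C(14,14) = 1
Total paths: 2^14 = 16384
P = 1/16384 = 1/16384

Answer: 1/16384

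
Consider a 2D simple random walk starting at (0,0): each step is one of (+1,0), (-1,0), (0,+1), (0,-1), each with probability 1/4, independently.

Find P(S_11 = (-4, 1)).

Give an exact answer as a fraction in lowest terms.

Let h be the number of horizontal steps (so 11-h are vertical). To end at (-4,1) need (h-4)/2 right-steps and ((11-h)+1)/2 up-steps.
Sum over h with 4 ≤ h ≤ 10, h ≡ 0 (mod 2), 11-h ≡ 1 (mod 2):
h=4: C(11,4)·C(4,0)·C(7,4) = 330·1·35 = 11550
h=6: C(11,6)·C(6,1)·C(5,3) = 462·6·10 = 27720
h=8: C(11,8)·C(8,2)·C(3,2) = 165·28·3 = 13860
h=10: C(11,10)·C(10,3)·C(1,1) = 11·120·1 = 1320
Total favorable: 54450
Total paths: 4^11 = 4194304
P = 54450/4194304 = 27225/2097152

Answer: 27225/2097152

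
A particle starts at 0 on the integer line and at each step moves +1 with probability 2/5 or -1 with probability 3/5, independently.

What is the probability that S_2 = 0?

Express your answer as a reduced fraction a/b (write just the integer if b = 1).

Answer: 12/25

Derivation:
To be at 0 after 2 steps: need exactly 1 step of +1 and 1 of -1.
Number of such sequences: C(2,1) = 2
Each has probability (2/5)^1 · (3/5)^1 = 6/25
P = 2 · 6/25 = 12/25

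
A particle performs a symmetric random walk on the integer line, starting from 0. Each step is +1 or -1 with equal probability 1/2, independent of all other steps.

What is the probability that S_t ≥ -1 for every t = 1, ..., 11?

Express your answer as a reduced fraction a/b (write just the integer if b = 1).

Answer: 231/512

Derivation:
Let f(t,s) = #length-t paths at position s with S_1..S_t all ≥ -1.
f(t,s) = f(t-1,s-1) + f(t-1,s+1) for s ≥ -1; f(t,s) = 0 for s < -1.
t=0: f(0,0)=1
t=1: f(1,-1)=1 f(1,1)=1
t=2: f(2,0)=2 f(2,2)=1
t=3: f(3,-1)=2 f(3,1)=3 f(3,3)=1
t=4: f(4,0)=5 f(4,2)=4 f(4,4)=1
t=5: f(5,-1)=5 f(5,1)=9 f(5,3)=5 f(5,5)=1
t=6: f(6,0)=14 f(6,2)=14 f(6,4)=6 f(6,6)=1
t=7: f(7,-1)=14 f(7,1)=28 f(7,3)=20 f(7,5)=7 f(7,7)=1
t=8: f(8,0)=42 f(8,2)=48 f(8,4)=27 f(8,6)=8 f(8,8)=1
t=9: f(9,-1)=42 f(9,1)=90 f(9,3)=75 f(9,5)=35 f(9,7)=9 f(9,9)=1
t=10: f(10,0)=132 f(10,2)=165 f(10,4)=110 f(10,6)=44 f(10,8)=10 f(10,10)=1
t=11: f(11,-1)=132 f(11,1)=297 f(11,3)=275 f(11,5)=154 f(11,7)=54 f(11,9)=11 f(11,11)=1
Σ_s f(11,s) = 924
P = 924/2048 = 231/512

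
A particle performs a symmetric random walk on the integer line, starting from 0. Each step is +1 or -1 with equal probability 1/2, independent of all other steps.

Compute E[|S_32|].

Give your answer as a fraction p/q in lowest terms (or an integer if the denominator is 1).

Answer: 300540195/67108864

Derivation:
S_32 takes values m ≡ 0 (mod 2) with |m| ≤ 32; P(S_32=m) = C(32,(32+m)/2)/2^32.
Total paths: 2^32 = 4294967296
Distribution: P(S=-32)=1/4294967296, P(S=-30)=32/4294967296, P(S=-28)=496/4294967296, P(S=-26)=4960/4294967296, P(S=-24)=35960/4294967296, P(S=-22)=201376/4294967296, P(S=-20)=906192/4294967296, P(S=-18)=3365856/4294967296, P(S=-16)=10518300/4294967296, P(S=-14)=28048800/4294967296, P(S=-12)=64512240/4294967296, P(S=-10)=129024480/4294967296, P(S=-8)=225792840/4294967296, P(S=-6)=347373600/4294967296, P(S=-4)=471435600/4294967296, P(S=-2)=565722720/4294967296, P(S=0)=601080390/4294967296, P(S=2)=565722720/4294967296, P(S=4)=471435600/4294967296, P(S=6)=347373600/4294967296, P(S=8)=225792840/4294967296, P(S=10)=129024480/4294967296, P(S=12)=64512240/4294967296, P(S=14)=28048800/4294967296, P(S=16)=10518300/4294967296, P(S=18)=3365856/4294967296, P(S=20)=906192/4294967296, P(S=22)=201376/4294967296, P(S=24)=35960/4294967296, P(S=26)=4960/4294967296, P(S=28)=496/4294967296, P(S=30)=32/4294967296, P(S=32)=1/4294967296
E[|S_32|] = Σ_m |m|·P(S_32=m) = 19234572480/4294967296 = 300540195/67108864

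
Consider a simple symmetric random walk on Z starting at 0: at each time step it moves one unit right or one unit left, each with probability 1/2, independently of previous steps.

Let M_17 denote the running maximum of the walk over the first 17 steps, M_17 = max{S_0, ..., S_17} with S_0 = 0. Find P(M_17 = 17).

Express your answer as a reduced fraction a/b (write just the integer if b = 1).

Answer: 1/131072

Derivation:
Let M_17 = max(S_0,...,S_17). Use the reflection principle: for j ≥ 1, #{paths with M_17 ≥ j} = #{S_17 ≥ j} + #{S_17 ≥ j+1}.
By reflection, #{M_17 ≥ 17} = #{S_17 ≥ 17} + #{S_17 ≥ 18} = 1 + 0 = 1.
#{M_17 ≥ 18} = #{S_17 ≥ 18} + #{S_17 ≥ 19} = 0 + 0 = 0.
#{M_17 = 17} = 1 - 0 = 1.
P(M_17 = 17) = 1/131072 = 1/131072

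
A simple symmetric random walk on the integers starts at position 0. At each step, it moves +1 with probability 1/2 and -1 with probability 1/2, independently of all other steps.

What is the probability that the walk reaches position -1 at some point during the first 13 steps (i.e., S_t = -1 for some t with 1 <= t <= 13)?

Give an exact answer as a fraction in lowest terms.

Answer: 1619/2048

Derivation:
Count via complement. Let g(t,s) = #length-t paths at position s with S_1..S_t all ≠ -1.
g(t,s) = g(t-1,s-1) + g(t-1,s+1) for s ≠ -1; g(t,-1) = 0.
t=0: g(0,0)=1
t=1: g(1,1)=1
t=2: g(2,0)=1 g(2,2)=1
t=3: g(3,1)=2 g(3,3)=1
t=4: g(4,0)=2 g(4,2)=3 g(4,4)=1
t=5: g(5,1)=5 g(5,3)=4 g(5,5)=1
t=6: g(6,0)=5 g(6,2)=9 g(6,4)=5 g(6,6)=1
t=7: g(7,1)=14 g(7,3)=14 g(7,5)=6 g(7,7)=1
t=8: g(8,0)=14 g(8,2)=28 g(8,4)=20 g(8,6)=7 g(8,8)=1
t=9: g(9,1)=42 g(9,3)=48 g(9,5)=27 g(9,7)=8 g(9,9)=1
t=10: g(10,0)=42 g(10,2)=90 g(10,4)=75 g(10,6)=35 g(10,8)=9 g(10,10)=1
t=11: g(11,1)=132 g(11,3)=165 g(11,5)=110 g(11,7)=44 g(11,9)=10 g(11,11)=1
t=12: g(12,0)=132 g(12,2)=297 g(12,4)=275 g(12,6)=154 g(12,8)=54 g(12,10)=11 g(12,12)=1
t=13: g(13,1)=429 g(13,3)=572 g(13,5)=429 g(13,7)=208 g(13,9)=65 g(13,11)=12 g(13,13)=1
Paths never hitting -1: Σ_s g(13,s) = 1716
Paths hitting -1: 2^13 - 1716 = 6476
P = 6476/8192 = 1619/2048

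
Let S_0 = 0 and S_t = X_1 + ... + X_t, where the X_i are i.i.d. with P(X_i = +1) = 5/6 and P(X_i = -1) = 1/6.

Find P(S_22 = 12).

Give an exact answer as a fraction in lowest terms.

To reach position 12 after 22 steps: need 17 steps of +1 and 5 steps of -1.
Number of such sequences: C(22,17) = 26334
Each has probability (5/6)^17 · (1/6)^5 = 762939453125/131621703842267136
P = 26334 · 762939453125/131621703842267136 = 1116180419921875/7312316880125952

Answer: 1116180419921875/7312316880125952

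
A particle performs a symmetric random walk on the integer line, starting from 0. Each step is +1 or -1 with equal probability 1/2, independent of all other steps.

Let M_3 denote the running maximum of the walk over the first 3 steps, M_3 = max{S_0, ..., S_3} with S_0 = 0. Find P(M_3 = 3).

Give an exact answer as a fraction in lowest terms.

Let M_3 = max(S_0,...,S_3). Use the reflection principle: for j ≥ 1, #{paths with M_3 ≥ j} = #{S_3 ≥ j} + #{S_3 ≥ j+1}.
By reflection, #{M_3 ≥ 3} = #{S_3 ≥ 3} + #{S_3 ≥ 4} = 1 + 0 = 1.
#{M_3 ≥ 4} = #{S_3 ≥ 4} + #{S_3 ≥ 5} = 0 + 0 = 0.
#{M_3 = 3} = 1 - 0 = 1.
P(M_3 = 3) = 1/8 = 1/8

Answer: 1/8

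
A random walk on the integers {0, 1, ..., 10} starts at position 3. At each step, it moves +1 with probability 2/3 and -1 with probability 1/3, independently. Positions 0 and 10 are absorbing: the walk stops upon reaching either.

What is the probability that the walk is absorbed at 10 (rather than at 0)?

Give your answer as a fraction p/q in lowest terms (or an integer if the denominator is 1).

Biased walk: p = 2/3, q = 1/3, r = q/p = 1/2
Gambler's ruin: P(hit 10 before 0 | start at 3) = (1 - r^a)/(1 - r^N)
r^3 = 1/8; r^10 = 1/1024
P = (1 - 1/8) / (1 - 1/1024) = 7/8 / 1023/1024 = 896/1023

Answer: 896/1023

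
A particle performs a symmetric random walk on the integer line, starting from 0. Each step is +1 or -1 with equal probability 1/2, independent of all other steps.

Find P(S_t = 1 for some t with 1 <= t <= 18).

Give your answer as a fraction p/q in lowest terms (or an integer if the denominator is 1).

Count via complement. Let g(t,s) = #length-t paths at position s with S_1..S_t all ≠ 1.
g(t,s) = g(t-1,s-1) + g(t-1,s+1) for s ≠ 1; g(t,1) = 0.
t=0: g(0,0)=1
t=1: g(1,-1)=1
t=2: g(2,-2)=1 g(2,0)=1
t=3: g(3,-3)=1 g(3,-1)=2
t=4: g(4,-4)=1 g(4,-2)=3 g(4,0)=2
t=5: g(5,-5)=1 g(5,-3)=4 g(5,-1)=5
t=6: g(6,-6)=1 g(6,-4)=5 g(6,-2)=9 g(6,0)=5
t=7: g(7,-7)=1 g(7,-5)=6 g(7,-3)=14 g(7,-1)=14
t=8: g(8,-8)=1 g(8,-6)=7 g(8,-4)=20 g(8,-2)=28 g(8,0)=14
t=9: g(9,-9)=1 g(9,-7)=8 g(9,-5)=27 g(9,-3)=48 g(9,-1)=42
t=10: g(10,-10)=1 g(10,-8)=9 g(10,-6)=35 g(10,-4)=75 g(10,-2)=90 g(10,0)=42
t=11: g(11,-11)=1 g(11,-9)=10 g(11,-7)=44 g(11,-5)=110 g(11,-3)=165 g(11,-1)=132
t=12: g(12,-12)=1 g(12,-10)=11 g(12,-8)=54 g(12,-6)=154 g(12,-4)=275 g(12,-2)=297 g(12,0)=132
t=13: g(13,-13)=1 g(13,-11)=12 g(13,-9)=65 g(13,-7)=208 g(13,-5)=429 g(13,-3)=572 g(13,-1)=429
t=14: g(14,-14)=1 g(14,-12)=13 g(14,-10)=77 g(14,-8)=273 g(14,-6)=637 g(14,-4)=1001 g(14,-2)=1001 g(14,0)=429
t=15: g(15,-15)=1 g(15,-13)=14 g(15,-11)=90 g(15,-9)=350 g(15,-7)=910 g(15,-5)=1638 g(15,-3)=2002 g(15,-1)=1430
t=16: g(16,-16)=1 g(16,-14)=15 g(16,-12)=104 g(16,-10)=440 g(16,-8)=1260 g(16,-6)=2548 g(16,-4)=3640 g(16,-2)=3432 g(16,0)=1430
t=17: g(17,-17)=1 g(17,-15)=16 g(17,-13)=119 g(17,-11)=544 g(17,-9)=1700 g(17,-7)=3808 g(17,-5)=6188 g(17,-3)=7072 g(17,-1)=4862
t=18: g(18,-18)=1 g(18,-16)=17 g(18,-14)=135 g(18,-12)=663 g(18,-10)=2244 g(18,-8)=5508 g(18,-6)=9996 g(18,-4)=13260 g(18,-2)=11934 g(18,0)=4862
Paths never hitting 1: Σ_s g(18,s) = 48620
Paths hitting 1: 2^18 - 48620 = 213524
P = 213524/262144 = 53381/65536

Answer: 53381/65536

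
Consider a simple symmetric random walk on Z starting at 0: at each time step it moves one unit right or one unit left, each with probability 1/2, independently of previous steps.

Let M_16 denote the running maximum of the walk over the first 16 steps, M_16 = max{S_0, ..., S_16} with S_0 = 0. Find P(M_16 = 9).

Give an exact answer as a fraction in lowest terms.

Let M_16 = max(S_0,...,S_16). Use the reflection principle: for j ≥ 1, #{paths with M_16 ≥ j} = #{S_16 ≥ j} + #{S_16 ≥ j+1}.
By reflection, #{M_16 ≥ 9} = #{S_16 ≥ 9} + #{S_16 ≥ 10} = 697 + 697 = 1394.
#{M_16 ≥ 10} = #{S_16 ≥ 10} + #{S_16 ≥ 11} = 697 + 137 = 834.
#{M_16 = 9} = 1394 - 834 = 560.
P(M_16 = 9) = 560/65536 = 35/4096

Answer: 35/4096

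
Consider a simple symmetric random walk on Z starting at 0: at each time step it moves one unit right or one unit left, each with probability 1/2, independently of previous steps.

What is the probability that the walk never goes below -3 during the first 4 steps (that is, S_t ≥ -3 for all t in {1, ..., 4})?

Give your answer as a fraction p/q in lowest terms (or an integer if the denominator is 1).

Answer: 15/16

Derivation:
Let f(t,s) = #length-t paths at position s with S_1..S_t all ≥ -3.
f(t,s) = f(t-1,s-1) + f(t-1,s+1) for s ≥ -3; f(t,s) = 0 for s < -3.
t=0: f(0,0)=1
t=1: f(1,-1)=1 f(1,1)=1
t=2: f(2,-2)=1 f(2,0)=2 f(2,2)=1
t=3: f(3,-3)=1 f(3,-1)=3 f(3,1)=3 f(3,3)=1
t=4: f(4,-2)=4 f(4,0)=6 f(4,2)=4 f(4,4)=1
Σ_s f(4,s) = 15
P = 15/16 = 15/16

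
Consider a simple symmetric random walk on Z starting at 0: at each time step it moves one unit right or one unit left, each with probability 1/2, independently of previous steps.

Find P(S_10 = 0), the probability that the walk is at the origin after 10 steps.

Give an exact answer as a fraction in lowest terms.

To return to 0 after 10 steps: need exactly 5 steps of +1 and 5 of -1.
Favorable paths: C(10,5) = 252
Total paths: 2^10 = 1024
P = 252/1024 = 63/256

Answer: 63/256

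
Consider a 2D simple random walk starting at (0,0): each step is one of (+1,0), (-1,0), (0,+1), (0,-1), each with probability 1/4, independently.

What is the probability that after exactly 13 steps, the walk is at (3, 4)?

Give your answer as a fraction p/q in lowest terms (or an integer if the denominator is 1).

Answer: 61347/8388608

Derivation:
Let h be the number of horizontal steps (so 13-h are vertical). To end at (3,4) need (h+3)/2 right-steps and ((13-h)+4)/2 up-steps.
Sum over h with 3 ≤ h ≤ 9, h ≡ 1 (mod 2), 13-h ≡ 0 (mod 2):
h=3: C(13,3)·C(3,3)·C(10,7) = 286·1·120 = 34320
h=5: C(13,5)·C(5,4)·C(8,6) = 1287·5·28 = 180180
h=7: C(13,7)·C(7,5)·C(6,5) = 1716·21·6 = 216216
h=9: C(13,9)·C(9,6)·C(4,4) = 715·84·1 = 60060
Total favorable: 490776
Total paths: 4^13 = 67108864
P = 490776/67108864 = 61347/8388608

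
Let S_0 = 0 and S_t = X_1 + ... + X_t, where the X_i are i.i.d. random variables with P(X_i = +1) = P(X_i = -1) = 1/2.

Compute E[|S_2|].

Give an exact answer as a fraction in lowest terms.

S_2 takes values m ≡ 0 (mod 2) with |m| ≤ 2; P(S_2=m) = C(2,(2+m)/2)/2^2.
Total paths: 2^2 = 4
Distribution: P(S=-2)=1/4, P(S=0)=2/4, P(S=2)=1/4
E[|S_2|] = Σ_m |m|·P(S_2=m) = 4/4 = 1

Answer: 1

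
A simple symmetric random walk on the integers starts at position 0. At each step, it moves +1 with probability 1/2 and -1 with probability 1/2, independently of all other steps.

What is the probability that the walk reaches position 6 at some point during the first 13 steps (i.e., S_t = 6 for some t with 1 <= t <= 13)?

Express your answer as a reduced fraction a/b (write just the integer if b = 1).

Count via complement. Let g(t,s) = #length-t paths at position s with S_1..S_t all ≠ 6.
g(t,s) = g(t-1,s-1) + g(t-1,s+1) for s ≠ 6; g(t,6) = 0.
t=0: g(0,0)=1
t=1: g(1,-1)=1 g(1,1)=1
t=2: g(2,-2)=1 g(2,0)=2 g(2,2)=1
t=3: g(3,-3)=1 g(3,-1)=3 g(3,1)=3 g(3,3)=1
t=4: g(4,-4)=1 g(4,-2)=4 g(4,0)=6 g(4,2)=4 g(4,4)=1
t=5: g(5,-5)=1 g(5,-3)=5 g(5,-1)=10 g(5,1)=10 g(5,3)=5 g(5,5)=1
t=6: g(6,-6)=1 g(6,-4)=6 g(6,-2)=15 g(6,0)=20 g(6,2)=15 g(6,4)=6
t=7: g(7,-7)=1 g(7,-5)=7 g(7,-3)=21 g(7,-1)=35 g(7,1)=35 g(7,3)=21 g(7,5)=6
t=8: g(8,-8)=1 g(8,-6)=8 g(8,-4)=28 g(8,-2)=56 g(8,0)=70 g(8,2)=56 g(8,4)=27
t=9: g(9,-9)=1 g(9,-7)=9 g(9,-5)=36 g(9,-3)=84 g(9,-1)=126 g(9,1)=126 g(9,3)=83 g(9,5)=27
t=10: g(10,-10)=1 g(10,-8)=10 g(10,-6)=45 g(10,-4)=120 g(10,-2)=210 g(10,0)=252 g(10,2)=209 g(10,4)=110
t=11: g(11,-11)=1 g(11,-9)=11 g(11,-7)=55 g(11,-5)=165 g(11,-3)=330 g(11,-1)=462 g(11,1)=461 g(11,3)=319 g(11,5)=110
t=12: g(12,-12)=1 g(12,-10)=12 g(12,-8)=66 g(12,-6)=220 g(12,-4)=495 g(12,-2)=792 g(12,0)=923 g(12,2)=780 g(12,4)=429
t=13: g(13,-13)=1 g(13,-11)=13 g(13,-9)=78 g(13,-7)=286 g(13,-5)=715 g(13,-3)=1287 g(13,-1)=1715 g(13,1)=1703 g(13,3)=1209 g(13,5)=429
Paths never hitting 6: Σ_s g(13,s) = 7436
Paths hitting 6: 2^13 - 7436 = 756
P = 756/8192 = 189/2048

Answer: 189/2048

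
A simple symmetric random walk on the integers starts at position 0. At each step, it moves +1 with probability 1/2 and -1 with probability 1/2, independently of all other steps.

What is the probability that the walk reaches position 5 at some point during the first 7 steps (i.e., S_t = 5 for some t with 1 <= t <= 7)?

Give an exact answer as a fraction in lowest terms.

Count via complement. Let g(t,s) = #length-t paths at position s with S_1..S_t all ≠ 5.
g(t,s) = g(t-1,s-1) + g(t-1,s+1) for s ≠ 5; g(t,5) = 0.
t=0: g(0,0)=1
t=1: g(1,-1)=1 g(1,1)=1
t=2: g(2,-2)=1 g(2,0)=2 g(2,2)=1
t=3: g(3,-3)=1 g(3,-1)=3 g(3,1)=3 g(3,3)=1
t=4: g(4,-4)=1 g(4,-2)=4 g(4,0)=6 g(4,2)=4 g(4,4)=1
t=5: g(5,-5)=1 g(5,-3)=5 g(5,-1)=10 g(5,1)=10 g(5,3)=5
t=6: g(6,-6)=1 g(6,-4)=6 g(6,-2)=15 g(6,0)=20 g(6,2)=15 g(6,4)=5
t=7: g(7,-7)=1 g(7,-5)=7 g(7,-3)=21 g(7,-1)=35 g(7,1)=35 g(7,3)=20
Paths never hitting 5: Σ_s g(7,s) = 119
Paths hitting 5: 2^7 - 119 = 9
P = 9/128 = 9/128

Answer: 9/128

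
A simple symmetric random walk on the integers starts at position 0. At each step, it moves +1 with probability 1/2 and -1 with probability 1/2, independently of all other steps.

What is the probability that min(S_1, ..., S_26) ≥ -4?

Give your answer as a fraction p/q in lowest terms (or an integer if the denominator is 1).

Let f(t,s) = #length-t paths at position s with S_1..S_t all ≥ -4.
f(t,s) = f(t-1,s-1) + f(t-1,s+1) for s ≥ -4; f(t,s) = 0 for s < -4.
t=0: f(0,0)=1
t=1: f(1,-1)=1 f(1,1)=1
t=2: f(2,-2)=1 f(2,0)=2 f(2,2)=1
t=3: f(3,-3)=1 f(3,-1)=3 f(3,1)=3 f(3,3)=1
t=4: f(4,-4)=1 f(4,-2)=4 f(4,0)=6 f(4,2)=4 f(4,4)=1
t=5: f(5,-3)=5 f(5,-1)=10 f(5,1)=10 f(5,3)=5 f(5,5)=1
t=6: f(6,-4)=5 f(6,-2)=15 f(6,0)=20 f(6,2)=15 f(6,4)=6 f(6,6)=1
t=7: f(7,-3)=20 f(7,-1)=35 f(7,1)=35 f(7,3)=21 f(7,5)=7 f(7,7)=1
t=8: f(8,-4)=20 f(8,-2)=55 f(8,0)=70 f(8,2)=56 f(8,4)=28 f(8,6)=8 f(8,8)=1
t=9: f(9,-3)=75 f(9,-1)=125 f(9,1)=126 f(9,3)=84 f(9,5)=36 f(9,7)=9 f(9,9)=1
t=10: f(10,-4)=75 f(10,-2)=200 f(10,0)=251 f(10,2)=210 f(10,4)=120 f(10,6)=45 f(10,8)=10 f(10,10)=1
t=11: f(11,-3)=275 f(11,-1)=451 f(11,1)=461 f(11,3)=330 f(11,5)=165 f(11,7)=55 f(11,9)=11 f(11,11)=1
t=12: f(12,-4)=275 f(12,-2)=726 f(12,0)=912 f(12,2)=791 f(12,4)=495 f(12,6)=220 f(12,8)=66 f(12,10)=12 f(12,12)=1
t=13: f(13,-3)=1001 f(13,-1)=1638 f(13,1)=1703 f(13,3)=1286 f(13,5)=715 f(13,7)=286 f(13,9)=78 f(13,11)=13 f(13,13)=1
t=14: f(14,-4)=1001 f(14,-2)=2639 f(14,0)=3341 f(14,2)=2989 f(14,4)=2001 f(14,6)=1001 f(14,8)=364 f(14,10)=91 f(14,12)=14 f(14,14)=1
t=15: f(15,-3)=3640 f(15,-1)=5980 f(15,1)=6330 f(15,3)=4990 f(15,5)=3002 f(15,7)=1365 f(15,9)=455 f(15,11)=105 f(15,13)=15 f(15,15)=1
t=16: f(16,-4)=3640 f(16,-2)=9620 f(16,0)=12310 f(16,2)=11320 f(16,4)=7992 f(16,6)=4367 f(16,8)=1820 f(16,10)=560 f(16,12)=120 f(16,14)=16 f(16,16)=1
t=17: f(17,-3)=13260 f(17,-1)=21930 f(17,1)=23630 f(17,3)=19312 f(17,5)=12359 f(17,7)=6187 f(17,9)=2380 f(17,11)=680 f(17,13)=136 f(17,15)=17 f(17,17)=1
t=18: f(18,-4)=13260 f(18,-2)=35190 f(18,0)=45560 f(18,2)=42942 f(18,4)=31671 f(18,6)=18546 f(18,8)=8567 f(18,10)=3060 f(18,12)=816 f(18,14)=153 f(18,16)=18 f(18,18)=1
t=19: f(19,-3)=48450 f(19,-1)=80750 f(19,1)=88502 f(19,3)=74613 f(19,5)=50217 f(19,7)=27113 f(19,9)=11627 f(19,11)=3876 f(19,13)=969 f(19,15)=171 f(19,17)=19 f(19,19)=1
t=20: f(20,-4)=48450 f(20,-2)=129200 f(20,0)=169252 f(20,2)=163115 f(20,4)=124830 f(20,6)=77330 f(20,8)=38740 f(20,10)=15503 f(20,12)=4845 f(20,14)=1140 f(20,16)=190 f(20,18)=20 f(20,20)=1
t=21: f(21,-3)=177650 f(21,-1)=298452 f(21,1)=332367 f(21,3)=287945 f(21,5)=202160 f(21,7)=116070 f(21,9)=54243 f(21,11)=20348 f(21,13)=5985 f(21,15)=1330 f(21,17)=210 f(21,19)=21 f(21,21)=1
t=22: f(22,-4)=177650 f(22,-2)=476102 f(22,0)=630819 f(22,2)=620312 f(22,4)=490105 f(22,6)=318230 f(22,8)=170313 f(22,10)=74591 f(22,12)=26333 f(22,14)=7315 f(22,16)=1540 f(22,18)=231 f(22,20)=22 f(22,22)=1
t=23: f(23,-3)=653752 f(23,-1)=1106921 f(23,1)=1251131 f(23,3)=1110417 f(23,5)=808335 f(23,7)=488543 f(23,9)=244904 f(23,11)=100924 f(23,13)=33648 f(23,15)=8855 f(23,17)=1771 f(23,19)=253 f(23,21)=23 f(23,23)=1
t=24: f(24,-4)=653752 f(24,-2)=1760673 f(24,0)=2358052 f(24,2)=2361548 f(24,4)=1918752 f(24,6)=1296878 f(24,8)=733447 f(24,10)=345828 f(24,12)=134572 f(24,14)=42503 f(24,16)=10626 f(24,18)=2024 f(24,20)=276 f(24,22)=24 f(24,24)=1
t=25: f(25,-3)=2414425 f(25,-1)=4118725 f(25,1)=4719600 f(25,3)=4280300 f(25,5)=3215630 f(25,7)=2030325 f(25,9)=1079275 f(25,11)=480400 f(25,13)=177075 f(25,15)=53129 f(25,17)=12650 f(25,19)=2300 f(25,21)=300 f(25,23)=25 f(25,25)=1
t=26: f(26,-4)=2414425 f(26,-2)=6533150 f(26,0)=8838325 f(26,2)=8999900 f(26,4)=7495930 f(26,6)=5245955 f(26,8)=3109600 f(26,10)=1559675 f(26,12)=657475 f(26,14)=230204 f(26,16)=65779 f(26,18)=14950 f(26,20)=2600 f(26,22)=325 f(26,24)=26 f(26,26)=1
Σ_s f(26,s) = 45168320
P = 45168320/67108864 = 705755/1048576

Answer: 705755/1048576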